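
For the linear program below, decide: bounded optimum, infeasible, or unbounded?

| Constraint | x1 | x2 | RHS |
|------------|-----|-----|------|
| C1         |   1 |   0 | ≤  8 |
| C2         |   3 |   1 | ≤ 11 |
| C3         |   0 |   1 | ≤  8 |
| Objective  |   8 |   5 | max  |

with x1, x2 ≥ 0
The point (1, 8) satisfies every constraint, so the LP is feasible; the constraints give x1 ≤ 8 and x2 ≤ 8, which with x1, x2 ≥ 0 keep the feasible region inside a bounded box. A feasible, bounded LP attains a finite optimum at a vertex.

Feasible with finite optimum z* = 48 at (1, 8).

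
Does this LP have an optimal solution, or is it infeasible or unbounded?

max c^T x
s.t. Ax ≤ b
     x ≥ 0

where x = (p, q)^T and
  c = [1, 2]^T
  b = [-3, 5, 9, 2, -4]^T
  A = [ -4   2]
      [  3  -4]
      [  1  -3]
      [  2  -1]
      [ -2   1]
One constraint requires 2p - q ≤ 2, while the constraint -2p + q ≤ -4 is equivalent to 2p - q ≥ 4. Together they would need 4 ≤ 2p - q ≤ 2, which is impossible since 4 > 2. No point satisfies all constraints.

The feasible region is empty; the LP is infeasible.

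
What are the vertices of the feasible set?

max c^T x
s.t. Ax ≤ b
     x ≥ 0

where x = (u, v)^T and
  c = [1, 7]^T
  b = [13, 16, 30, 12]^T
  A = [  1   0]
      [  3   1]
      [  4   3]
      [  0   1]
Each vertex is the intersection of two constraint boundaries that also satisfies all remaining constraints:
  u = 0 and v = 0 → (0, 0)
  3u + v = 16 and v = 0 → (5.333, 0)
  3u + v = 16 and 4u + 3v = 30 → (3.6, 5.2)
  4u + 3v = 30 and u = 0 → (0, 10)

Vertices: (0, 0), (5.333, 0), (3.6, 5.2), (0, 10)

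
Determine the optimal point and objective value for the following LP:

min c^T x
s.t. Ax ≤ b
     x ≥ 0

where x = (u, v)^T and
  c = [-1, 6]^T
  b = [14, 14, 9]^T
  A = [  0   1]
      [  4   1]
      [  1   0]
Each vertex is the intersection of two constraint boundaries that also satisfies all remaining constraints:
  u = 0 and v = 0 → (0, 0)
  4u + v = 14 and v = 0 → (3.5, 0)
  v = 14 and 4u + v = 14 → (0, 14)

Evaluating z = -u + 6v at each vertex:
  (0, 0): z = 0
  (3.5, 0): z = -3.5
  (0, 14): z = 84

The minimum is at (3.5, 0) with z = -3.5.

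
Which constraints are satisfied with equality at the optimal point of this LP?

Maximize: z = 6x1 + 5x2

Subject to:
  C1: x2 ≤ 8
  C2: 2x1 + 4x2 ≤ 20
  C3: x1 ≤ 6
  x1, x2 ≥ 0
Optimal: x1 = 6, x2 = 2
Slack at optimum:
  C1: slack = 6
  C2: slack = 0 (binding)
  C3: slack = 0 (binding)
  x1 ≥ 0: x1 = 6
  x2 ≥ 0: x2 = 2
Binding constraints: C2, C3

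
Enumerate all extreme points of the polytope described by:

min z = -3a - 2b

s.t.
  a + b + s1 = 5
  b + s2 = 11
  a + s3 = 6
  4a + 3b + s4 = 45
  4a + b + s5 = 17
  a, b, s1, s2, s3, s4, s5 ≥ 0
Each vertex is the intersection of two constraint boundaries that also satisfies all remaining constraints:
  a = 0 and b = 0 → (0, 0)
  4a + b = 17 and b = 0 → (4.25, 0)
  a + b = 5 and 4a + b = 17 → (4, 1)
  a + b = 5 and a = 0 → (0, 5)

Vertices: (0, 0), (4.25, 0), (4, 1), (0, 5)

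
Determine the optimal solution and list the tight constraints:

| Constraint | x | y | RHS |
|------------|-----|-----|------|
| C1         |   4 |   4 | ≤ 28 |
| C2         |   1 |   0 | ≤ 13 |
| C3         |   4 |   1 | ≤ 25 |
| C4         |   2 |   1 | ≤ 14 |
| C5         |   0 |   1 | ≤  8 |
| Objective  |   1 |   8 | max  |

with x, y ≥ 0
Optimal: x = 0, y = 7
Binding: C1, x ≥ 0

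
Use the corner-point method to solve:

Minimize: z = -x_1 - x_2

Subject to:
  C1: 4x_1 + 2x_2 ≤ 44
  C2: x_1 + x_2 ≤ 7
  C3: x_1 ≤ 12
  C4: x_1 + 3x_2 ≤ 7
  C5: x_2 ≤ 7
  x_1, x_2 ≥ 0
x_1 = 7, x_2 = 0, z = -7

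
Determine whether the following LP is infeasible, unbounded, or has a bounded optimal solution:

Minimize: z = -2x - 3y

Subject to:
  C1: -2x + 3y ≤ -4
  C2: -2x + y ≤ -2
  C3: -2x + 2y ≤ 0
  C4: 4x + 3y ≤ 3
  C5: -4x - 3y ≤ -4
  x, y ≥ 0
C4 requires 4x + 3y ≤ 3, while C5 (-4x - 3y ≤ -4) is equivalent to 4x + 3y ≥ 4. Together they would need 4 ≤ 4x + 3y ≤ 3, which is impossible since 4 > 3. No point satisfies all constraints.

Infeasible — the constraint set is empty.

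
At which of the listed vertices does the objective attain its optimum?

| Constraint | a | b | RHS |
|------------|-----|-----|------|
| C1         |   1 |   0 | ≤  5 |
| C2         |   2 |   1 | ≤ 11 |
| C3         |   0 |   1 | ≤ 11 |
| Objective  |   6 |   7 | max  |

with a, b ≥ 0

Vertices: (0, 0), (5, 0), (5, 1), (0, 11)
Evaluating z = 6a + 7b at each vertex:
  (0, 0): z = 0
  (5, 0): z = 30
  (5, 1): z = 37
  (0, 11): z = 77

The largest value is z = 77, attained at (0, 11).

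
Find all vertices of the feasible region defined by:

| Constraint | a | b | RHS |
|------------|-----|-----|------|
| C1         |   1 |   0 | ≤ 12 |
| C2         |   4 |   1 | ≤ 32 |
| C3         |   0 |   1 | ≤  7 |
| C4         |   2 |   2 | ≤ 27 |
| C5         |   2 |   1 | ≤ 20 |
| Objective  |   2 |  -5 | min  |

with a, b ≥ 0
Each vertex is the intersection of two constraint boundaries that also satisfies all remaining constraints:
  a = 0 and b = 0 → (0, 0)
  4a + b = 32 and b = 0 → (8, 0)
  4a + b = 32 and b = 7 → (6.25, 7)
  b = 7 and a = 0 → (0, 7)

Vertices: (0, 0), (8, 0), (6.25, 7), (0, 7)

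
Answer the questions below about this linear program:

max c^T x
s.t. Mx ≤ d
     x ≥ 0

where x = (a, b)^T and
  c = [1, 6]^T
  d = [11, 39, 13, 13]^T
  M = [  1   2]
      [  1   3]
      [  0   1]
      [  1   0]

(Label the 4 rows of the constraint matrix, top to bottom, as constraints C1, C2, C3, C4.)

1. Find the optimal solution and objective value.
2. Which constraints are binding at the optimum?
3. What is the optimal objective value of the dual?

1. a = 0, b = 5.5, z = 33
2. C1, a ≥ 0
3. 33 (by strong duality, equal to the primal optimum)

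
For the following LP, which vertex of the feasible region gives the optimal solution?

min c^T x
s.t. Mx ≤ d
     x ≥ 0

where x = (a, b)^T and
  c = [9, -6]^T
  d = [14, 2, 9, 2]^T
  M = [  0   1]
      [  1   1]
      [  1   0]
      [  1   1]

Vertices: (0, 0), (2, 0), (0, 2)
(0, 2) with z = -12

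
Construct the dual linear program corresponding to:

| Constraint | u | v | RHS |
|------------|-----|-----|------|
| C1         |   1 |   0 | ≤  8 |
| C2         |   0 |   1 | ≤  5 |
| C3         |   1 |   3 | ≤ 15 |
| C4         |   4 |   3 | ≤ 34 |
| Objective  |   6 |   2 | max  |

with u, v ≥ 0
Minimize: z = 8y1 + 5y2 + 15y3 + 34y4

Subject to:
  C1: -y1 - y3 - 4y4 ≤ -6
  C2: -y2 - 3y3 - 3y4 ≤ -2
  y1, y2, y3, y4 ≥ 0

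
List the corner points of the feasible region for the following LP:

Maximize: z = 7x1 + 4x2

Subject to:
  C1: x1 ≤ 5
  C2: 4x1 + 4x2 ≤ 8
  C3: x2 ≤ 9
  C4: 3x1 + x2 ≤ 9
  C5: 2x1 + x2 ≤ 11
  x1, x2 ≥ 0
Each vertex is the intersection of two constraint boundaries that also satisfies all remaining constraints:
  x1 = 0 and x2 = 0 → (0, 0)
  4x1 + 4x2 = 8 and x2 = 0 → (2, 0)
  4x1 + 4x2 = 8 and x1 = 0 → (0, 2)

Vertices: (0, 0), (2, 0), (0, 2)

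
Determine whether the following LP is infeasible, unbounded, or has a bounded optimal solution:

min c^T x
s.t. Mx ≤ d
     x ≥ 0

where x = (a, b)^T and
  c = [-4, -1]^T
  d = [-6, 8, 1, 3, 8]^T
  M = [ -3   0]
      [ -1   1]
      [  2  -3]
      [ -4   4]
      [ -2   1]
Feasible point: (2, 1) satisfies every constraint, so the LP is feasible.
Direction d = (1, 1): for each constraint row a, a·d ≤ 0 —
  (-3)(1) + (0)(1) = -3 ≤ 0
  (-1)(1) + (1)(1) = 0 ≤ 0
  (2)(1) + (-3)(1) = -1 ≤ 0
  (-4)(1) + (4)(1) = 0 ≤ 0
  (-2)(1) + (1)(1) = -1 ≤ 0
and d ≥ 0, so (2, 1) + t·d stays feasible for every t ≥ 0. Along this ray z = -4a - b changes by -5 per unit t, so z → −∞.

Unbounded — the objective can decrease without bound over the feasible region.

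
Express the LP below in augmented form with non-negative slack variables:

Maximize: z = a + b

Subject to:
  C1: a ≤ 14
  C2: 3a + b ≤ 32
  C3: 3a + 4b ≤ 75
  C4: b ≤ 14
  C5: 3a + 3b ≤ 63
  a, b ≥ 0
max z = a + b

s.t.
  a + s1 = 14
  3a + b + s2 = 32
  3a + 4b + s3 = 75
  b + s4 = 14
  3a + 3b + s5 = 63
  a, b, s1, s2, s3, s4, s5 ≥ 0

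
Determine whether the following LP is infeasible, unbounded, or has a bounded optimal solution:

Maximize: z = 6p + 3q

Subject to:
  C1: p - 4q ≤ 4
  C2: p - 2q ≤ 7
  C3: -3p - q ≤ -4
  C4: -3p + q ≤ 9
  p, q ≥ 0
Feasible point: (1, 1) satisfies every constraint, so the LP is feasible.
Direction d = (1, 1): for each constraint row a, a·d ≤ 0 —
  (1)(1) + (-4)(1) = -3 ≤ 0
  (1)(1) + (-2)(1) = -1 ≤ 0
  (-3)(1) + (-1)(1) = -4 ≤ 0
  (-3)(1) + (1)(1) = -2 ≤ 0
and d ≥ 0, so (1, 1) + t·d stays feasible for every t ≥ 0. Along this ray z = 6p + 3q changes by 9 per unit t, so z → +∞.

Unbounded — the objective can increase without bound over the feasible region.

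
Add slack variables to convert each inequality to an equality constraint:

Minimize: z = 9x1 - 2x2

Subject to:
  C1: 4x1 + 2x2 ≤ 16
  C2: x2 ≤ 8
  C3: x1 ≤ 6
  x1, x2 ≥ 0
min z = 9x1 - 2x2

s.t.
  4x1 + 2x2 + s1 = 16
  x2 + s2 = 8
  x1 + s3 = 6
  x1, x2, s1, s2, s3 ≥ 0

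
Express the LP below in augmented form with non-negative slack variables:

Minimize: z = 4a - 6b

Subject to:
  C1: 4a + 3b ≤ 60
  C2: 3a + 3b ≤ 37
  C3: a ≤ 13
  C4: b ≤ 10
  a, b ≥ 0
min z = 4a - 6b

s.t.
  4a + 3b + s1 = 60
  3a + 3b + s2 = 37
  a + s3 = 13
  b + s4 = 10
  a, b, s1, s2, s3, s4 ≥ 0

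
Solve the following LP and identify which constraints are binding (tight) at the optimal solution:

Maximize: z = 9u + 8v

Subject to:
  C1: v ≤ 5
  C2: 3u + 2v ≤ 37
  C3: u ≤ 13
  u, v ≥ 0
Optimal: u = 9, v = 5
Slack at optimum:
  C1: slack = 0 (binding)
  C2: slack = 0 (binding)
  C3: slack = 4
  u ≥ 0: u = 9
  v ≥ 0: v = 5
Binding constraints: C1, C2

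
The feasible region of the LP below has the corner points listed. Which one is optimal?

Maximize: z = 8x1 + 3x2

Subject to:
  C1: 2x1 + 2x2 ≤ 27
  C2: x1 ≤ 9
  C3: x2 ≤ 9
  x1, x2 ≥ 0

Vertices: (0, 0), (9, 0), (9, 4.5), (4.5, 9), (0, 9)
Evaluating z = 8x1 + 3x2 at each vertex:
  (0, 0): z = 0
  (9, 0): z = 72
  (9, 4.5): z = 85.5
  (4.5, 9): z = 63
  (0, 9): z = 27

The largest value is z = 85.5, attained at (9, 4.5).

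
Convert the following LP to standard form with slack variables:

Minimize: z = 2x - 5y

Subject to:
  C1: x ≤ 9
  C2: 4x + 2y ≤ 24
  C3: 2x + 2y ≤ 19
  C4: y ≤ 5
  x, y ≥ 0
min z = 2x - 5y

s.t.
  x + s1 = 9
  4x + 2y + s2 = 24
  2x + 2y + s3 = 19
  y + s4 = 5
  x, y, s1, s2, s3, s4 ≥ 0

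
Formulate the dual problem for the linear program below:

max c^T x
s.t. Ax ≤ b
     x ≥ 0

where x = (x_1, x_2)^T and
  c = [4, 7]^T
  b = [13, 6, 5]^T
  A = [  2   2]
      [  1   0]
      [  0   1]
Minimize: z = 13y1 + 6y2 + 5y3

Subject to:
  C1: -2y1 - y2 ≤ -4
  C2: -2y1 - y3 ≤ -7
  y1, y2, y3 ≥ 0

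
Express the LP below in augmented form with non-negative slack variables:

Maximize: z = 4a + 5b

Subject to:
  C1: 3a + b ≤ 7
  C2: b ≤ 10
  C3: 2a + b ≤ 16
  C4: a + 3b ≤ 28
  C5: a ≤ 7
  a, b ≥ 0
max z = 4a + 5b

s.t.
  3a + b + s1 = 7
  b + s2 = 10
  2a + b + s3 = 16
  a + 3b + s4 = 28
  a + s5 = 7
  a, b, s1, s2, s3, s4, s5 ≥ 0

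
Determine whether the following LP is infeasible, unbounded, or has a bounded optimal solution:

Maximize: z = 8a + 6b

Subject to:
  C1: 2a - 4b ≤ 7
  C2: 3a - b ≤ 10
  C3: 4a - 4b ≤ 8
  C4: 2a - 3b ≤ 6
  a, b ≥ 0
Feasible point: (0, 0) satisfies every constraint, so the LP is feasible.
Direction d = (0, 1): for each constraint row a, a·d ≤ 0 —
  (2)(0) + (-4)(1) = -4 ≤ 0
  (3)(0) + (-1)(1) = -1 ≤ 0
  (4)(0) + (-4)(1) = -4 ≤ 0
  (2)(0) + (-3)(1) = -3 ≤ 0
and d ≥ 0, so (0, 0) + t·d stays feasible for every t ≥ 0. Along this ray z = 8a + 6b changes by 6 per unit t, so z → +∞.

The LP is unbounded; z can be made arbitrarily large.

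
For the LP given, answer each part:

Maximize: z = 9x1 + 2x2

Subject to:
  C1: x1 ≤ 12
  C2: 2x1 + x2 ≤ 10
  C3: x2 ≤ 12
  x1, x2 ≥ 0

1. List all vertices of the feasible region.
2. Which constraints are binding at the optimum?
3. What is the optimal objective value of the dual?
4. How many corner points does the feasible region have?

1. (0, 0), (5, 0), (0, 10)
2. C2, x2 ≥ 0
3. 45 (by strong duality, equal to the primal optimum)
4. 3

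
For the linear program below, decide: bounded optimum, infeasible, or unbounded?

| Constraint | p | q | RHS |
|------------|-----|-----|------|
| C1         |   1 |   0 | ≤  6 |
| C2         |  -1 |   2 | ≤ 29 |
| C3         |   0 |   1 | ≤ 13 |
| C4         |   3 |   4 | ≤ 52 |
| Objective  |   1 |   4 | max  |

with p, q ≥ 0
The point (0, 13) satisfies every constraint, so the LP is feasible; the constraints give p ≤ 6 and q ≤ 13, which with p, q ≥ 0 keep the feasible region inside a bounded box. A feasible, bounded LP attains a finite optimum at a vertex.

Evaluating z = p + 4q at each vertex:
  (0, 0): z = 0
  (6, 0): z = 6
  (6, 8.5): z = 40
  (0, 13): z = 52

Feasible with finite optimum z* = 52 at (0, 13).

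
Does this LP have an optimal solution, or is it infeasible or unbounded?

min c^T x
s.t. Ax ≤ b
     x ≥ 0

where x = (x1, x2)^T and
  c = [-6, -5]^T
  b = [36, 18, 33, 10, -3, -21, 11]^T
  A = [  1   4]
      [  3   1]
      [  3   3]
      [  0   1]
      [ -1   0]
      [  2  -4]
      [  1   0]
The point (3.5, 7.5) satisfies every constraint, so the LP is feasible; the constraints give x1 ≤ 11 and x2 ≤ 10, which with x1, x2 ≥ 0 keep the feasible region inside a bounded box. A feasible, bounded LP attains a finite optimum at a vertex.

The LP has an optimal solution: (3.5, 7.5) with z = -58.5.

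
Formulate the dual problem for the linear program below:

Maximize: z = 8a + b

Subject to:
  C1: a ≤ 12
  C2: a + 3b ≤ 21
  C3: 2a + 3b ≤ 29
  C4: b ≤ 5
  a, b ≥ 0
Minimize: z = 12y1 + 21y2 + 29y3 + 5y4

Subject to:
  C1: -y1 - y2 - 2y3 ≤ -8
  C2: -3y2 - 3y3 - y4 ≤ -1
  y1, y2, y3, y4 ≥ 0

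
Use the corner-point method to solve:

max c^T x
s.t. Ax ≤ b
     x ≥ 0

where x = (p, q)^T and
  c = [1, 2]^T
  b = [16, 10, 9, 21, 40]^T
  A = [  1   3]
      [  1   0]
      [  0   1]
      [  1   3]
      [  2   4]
Each vertex is the intersection of two constraint boundaries that also satisfies all remaining constraints:
  p = 0 and q = 0 → (0, 0)
  p = 10 and q = 0 → (10, 0)
  p + 3q = 16 and p = 10 → (10, 2)
  p + 3q = 16 and p = 0 → (0, 5.333)

Evaluating z = p + 2q at each vertex:
  (0, 0): z = 0
  (10, 0): z = 10
  (10, 2): z = 14
  (0, 5.333): z = 10.67

The maximum is at (10, 2) with z = 14.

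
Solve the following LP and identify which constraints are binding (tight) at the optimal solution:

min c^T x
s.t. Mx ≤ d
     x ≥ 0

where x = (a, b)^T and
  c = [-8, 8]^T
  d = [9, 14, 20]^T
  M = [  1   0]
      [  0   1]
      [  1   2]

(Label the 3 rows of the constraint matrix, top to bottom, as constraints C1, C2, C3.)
Optimal: a = 9, b = 0
Slack at optimum:
  C1: slack = 0 (binding)
  C2: slack = 14
  C3: slack = 11
  a ≥ 0: a = 9
  b ≥ 0: b = 0 (binding)
Binding constraints: C1, b ≥ 0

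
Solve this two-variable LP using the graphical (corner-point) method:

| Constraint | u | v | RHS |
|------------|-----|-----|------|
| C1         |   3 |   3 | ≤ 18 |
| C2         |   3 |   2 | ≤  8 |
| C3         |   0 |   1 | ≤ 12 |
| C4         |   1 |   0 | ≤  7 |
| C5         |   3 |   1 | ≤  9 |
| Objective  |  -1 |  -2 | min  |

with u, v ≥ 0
Each vertex is the intersection of two constraint boundaries that also satisfies all remaining constraints:
  u = 0 and v = 0 → (0, 0)
  3u + 2v = 8 and v = 0 → (2.667, 0)
  3u + 2v = 8 and u = 0 → (0, 4)

Evaluating z = -u - 2v at each vertex:
  (0, 0): z = 0
  (2.667, 0): z = -2.667
  (0, 4): z = -8

The minimum is at (0, 4) with z = -8.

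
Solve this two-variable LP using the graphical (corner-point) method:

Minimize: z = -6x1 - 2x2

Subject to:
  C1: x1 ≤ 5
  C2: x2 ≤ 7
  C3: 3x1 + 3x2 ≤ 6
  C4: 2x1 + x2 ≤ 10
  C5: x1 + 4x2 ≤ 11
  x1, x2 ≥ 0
Each vertex is the intersection of two constraint boundaries that also satisfies all remaining constraints:
  x1 = 0 and x2 = 0 → (0, 0)
  3x1 + 3x2 = 6 and x2 = 0 → (2, 0)
  3x1 + 3x2 = 6 and x1 = 0 → (0, 2)

Evaluating z = -6x1 - 2x2 at each vertex:
  (0, 0): z = 0
  (2, 0): z = -12
  (0, 2): z = -4

The minimum is at (2, 0) with z = -12.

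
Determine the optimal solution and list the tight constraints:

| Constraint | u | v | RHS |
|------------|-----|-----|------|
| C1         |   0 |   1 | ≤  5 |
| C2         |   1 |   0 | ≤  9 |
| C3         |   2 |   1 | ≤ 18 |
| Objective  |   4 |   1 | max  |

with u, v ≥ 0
Optimal: u = 9, v = 0
Slack at optimum:
  C1: slack = 5
  C2: slack = 0 (binding)
  C3: slack = 0 (binding)
  u ≥ 0: u = 9
  v ≥ 0: v = 0 (binding)
Binding constraints: C2, C3, v ≥ 0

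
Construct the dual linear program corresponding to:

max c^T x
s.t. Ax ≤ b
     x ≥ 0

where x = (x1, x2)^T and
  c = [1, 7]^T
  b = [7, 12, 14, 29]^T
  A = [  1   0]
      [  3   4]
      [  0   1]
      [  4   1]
Minimize: z = 7y1 + 12y2 + 14y3 + 29y4

Subject to:
  C1: -y1 - 3y2 - 4y4 ≤ -1
  C2: -4y2 - y3 - y4 ≤ -7
  y1, y2, y3, y4 ≥ 0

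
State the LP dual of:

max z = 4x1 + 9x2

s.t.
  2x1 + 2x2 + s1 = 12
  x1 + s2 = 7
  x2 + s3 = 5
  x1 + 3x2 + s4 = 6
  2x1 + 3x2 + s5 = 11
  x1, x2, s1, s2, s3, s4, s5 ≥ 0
Minimize: z = 12y1 + 7y2 + 5y3 + 6y4 + 11y5

Subject to:
  C1: -2y1 - y2 - y4 - 2y5 ≤ -4
  C2: -2y1 - y3 - 3y4 - 3y5 ≤ -9
  y1, y2, y3, y4, y5 ≥ 0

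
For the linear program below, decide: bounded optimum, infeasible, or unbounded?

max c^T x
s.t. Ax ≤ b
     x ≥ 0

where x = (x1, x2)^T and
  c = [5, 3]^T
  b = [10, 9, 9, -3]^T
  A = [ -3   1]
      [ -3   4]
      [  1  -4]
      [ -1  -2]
Feasible point: (0, 2) satisfies every constraint, so the LP is feasible.
Direction d = (4, 3): for each constraint row a, a·d ≤ 0 —
  (-3)(4) + (1)(3) = -9 ≤ 0
  (-3)(4) + (4)(3) = 0 ≤ 0
  (1)(4) + (-4)(3) = -8 ≤ 0
  (-1)(4) + (-2)(3) = -10 ≤ 0
and d ≥ 0, so (0, 2) + t·d stays feasible for every t ≥ 0. Along this ray z = 5x1 + 3x2 changes by 29 per unit t, so z → +∞.

Unbounded: there is a feasible ray along which z → +∞.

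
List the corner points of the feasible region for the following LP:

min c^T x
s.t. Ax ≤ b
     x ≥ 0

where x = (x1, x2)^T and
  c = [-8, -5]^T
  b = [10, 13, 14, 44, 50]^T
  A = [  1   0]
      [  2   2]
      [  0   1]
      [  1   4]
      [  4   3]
Each vertex is the intersection of two constraint boundaries that also satisfies all remaining constraints:
  x1 = 0 and x2 = 0 → (0, 0)
  2x1 + 2x2 = 13 and x2 = 0 → (6.5, 0)
  2x1 + 2x2 = 13 and x1 = 0 → (0, 6.5)

Vertices: (0, 0), (6.5, 0), (0, 6.5)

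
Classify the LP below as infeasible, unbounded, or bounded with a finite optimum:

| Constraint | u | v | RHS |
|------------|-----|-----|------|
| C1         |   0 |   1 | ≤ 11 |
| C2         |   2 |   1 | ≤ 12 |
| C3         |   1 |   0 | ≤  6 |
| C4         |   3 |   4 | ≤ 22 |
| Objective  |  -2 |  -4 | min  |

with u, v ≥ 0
The point (0, 5.5) satisfies every constraint, so the LP is feasible; the constraints give u ≤ 6 and v ≤ 11, which with u, v ≥ 0 keep the feasible region inside a bounded box. A feasible, bounded LP attains a finite optimum at a vertex.

Bounded optimum: z* = -22 at (0, 5.5).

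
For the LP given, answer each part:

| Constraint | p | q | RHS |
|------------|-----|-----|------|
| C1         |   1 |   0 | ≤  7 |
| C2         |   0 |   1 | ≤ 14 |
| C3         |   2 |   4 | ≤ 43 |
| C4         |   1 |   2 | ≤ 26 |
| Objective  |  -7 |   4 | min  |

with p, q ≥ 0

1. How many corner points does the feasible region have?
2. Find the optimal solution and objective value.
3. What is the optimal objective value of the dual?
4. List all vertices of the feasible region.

1. 4
2. p = 7, q = 0, z = -49
3. -49 (by strong duality, equal to the primal optimum)
4. (0, 0), (7, 0), (7, 7.25), (0, 10.75)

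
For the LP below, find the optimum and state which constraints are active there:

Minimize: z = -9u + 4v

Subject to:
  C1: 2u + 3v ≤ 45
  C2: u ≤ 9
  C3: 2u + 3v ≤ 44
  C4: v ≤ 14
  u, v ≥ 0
Optimal: u = 9, v = 0
Binding: C2, v ≥ 0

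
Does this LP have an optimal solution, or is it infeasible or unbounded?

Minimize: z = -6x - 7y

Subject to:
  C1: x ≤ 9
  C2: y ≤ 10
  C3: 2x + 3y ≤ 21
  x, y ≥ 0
The point (9, 1) satisfies every constraint, so the LP is feasible; the constraints give x ≤ 9 and y ≤ 10, which with x, y ≥ 0 keep the feasible region inside a bounded box. A feasible, bounded LP attains a finite optimum at a vertex.

Evaluating z = -6x - 7y at each vertex:
  (0, 0): z = 0
  (9, 0): z = -54
  (9, 1): z = -61
  (0, 7): z = -49

Bounded optimum: z* = -61 at (9, 1).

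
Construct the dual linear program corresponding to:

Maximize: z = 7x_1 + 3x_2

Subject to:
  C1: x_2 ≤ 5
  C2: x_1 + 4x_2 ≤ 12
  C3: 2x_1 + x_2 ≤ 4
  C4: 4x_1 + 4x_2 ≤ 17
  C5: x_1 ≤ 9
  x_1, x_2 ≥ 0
Minimize: z = 5y1 + 12y2 + 4y3 + 17y4 + 9y5

Subject to:
  C1: -y2 - 2y3 - 4y4 - y5 ≤ -7
  C2: -y1 - 4y2 - y3 - 4y4 ≤ -3
  y1, y2, y3, y4, y5 ≥ 0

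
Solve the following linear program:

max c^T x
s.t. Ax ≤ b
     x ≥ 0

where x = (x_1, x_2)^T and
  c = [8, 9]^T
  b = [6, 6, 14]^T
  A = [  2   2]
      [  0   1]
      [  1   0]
x_1 = 0, x_2 = 3, z = 27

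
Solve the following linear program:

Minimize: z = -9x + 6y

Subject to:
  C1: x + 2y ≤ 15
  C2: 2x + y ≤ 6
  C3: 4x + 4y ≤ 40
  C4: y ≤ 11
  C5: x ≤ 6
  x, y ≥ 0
Each vertex is the intersection of two constraint boundaries that also satisfies all remaining constraints:
  x = 0 and y = 0 → (0, 0)
  2x + y = 6 and y = 0 → (3, 0)
  2x + y = 6 and x = 0 → (0, 6)

Evaluating z = -9x + 6y at each vertex:
  (0, 0): z = 0
  (3, 0): z = -27
  (0, 6): z = 36

The minimum is at (3, 0) with z = -27.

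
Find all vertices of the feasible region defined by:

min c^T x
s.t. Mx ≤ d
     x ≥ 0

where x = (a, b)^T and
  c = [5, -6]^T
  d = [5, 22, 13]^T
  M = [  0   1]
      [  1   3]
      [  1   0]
Each vertex is the intersection of two constraint boundaries that also satisfies all remaining constraints:
  a = 0 and b = 0 → (0, 0)
  a = 13 and b = 0 → (13, 0)
  a + 3b = 22 and a = 13 → (13, 3)
  b = 5 and a + 3b = 22 → (7, 5)
  b = 5 and a = 0 → (0, 5)

Vertices: (0, 0), (13, 0), (13, 3), (7, 5), (0, 5)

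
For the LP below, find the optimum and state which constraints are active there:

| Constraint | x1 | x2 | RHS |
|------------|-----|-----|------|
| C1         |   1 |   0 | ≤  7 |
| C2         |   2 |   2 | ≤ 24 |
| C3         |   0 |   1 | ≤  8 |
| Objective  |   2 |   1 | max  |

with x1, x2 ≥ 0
Optimal: x1 = 7, x2 = 5
Slack at optimum:
  C1: slack = 0 (binding)
  C2: slack = 0 (binding)
  C3: slack = 3
  x1 ≥ 0: x1 = 7
  x2 ≥ 0: x2 = 5
Binding constraints: C1, C2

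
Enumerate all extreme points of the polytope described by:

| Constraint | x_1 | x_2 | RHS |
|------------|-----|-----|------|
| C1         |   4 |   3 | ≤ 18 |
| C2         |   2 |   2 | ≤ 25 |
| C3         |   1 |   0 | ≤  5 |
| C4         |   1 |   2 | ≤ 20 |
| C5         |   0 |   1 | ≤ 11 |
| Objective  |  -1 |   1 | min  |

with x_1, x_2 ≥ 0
Each vertex is the intersection of two constraint boundaries that also satisfies all remaining constraints:
  x_1 = 0 and x_2 = 0 → (0, 0)
  4x_1 + 3x_2 = 18 and x_2 = 0 → (4.5, 0)
  4x_1 + 3x_2 = 18 and x_1 = 0 → (0, 6)

Vertices: (0, 0), (4.5, 0), (0, 6)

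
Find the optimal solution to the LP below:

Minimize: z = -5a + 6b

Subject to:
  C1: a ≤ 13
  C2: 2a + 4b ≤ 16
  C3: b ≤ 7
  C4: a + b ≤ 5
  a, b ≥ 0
Each vertex is the intersection of two constraint boundaries that also satisfies all remaining constraints:
  a = 0 and b = 0 → (0, 0)
  a + b = 5 and b = 0 → (5, 0)
  2a + 4b = 16 and a + b = 5 → (2, 3)
  2a + 4b = 16 and a = 0 → (0, 4)

Evaluating z = -5a + 6b at each vertex:
  (0, 0): z = 0
  (5, 0): z = -25
  (2, 3): z = 8
  (0, 4): z = 24

The minimum is at (5, 0) with z = -25.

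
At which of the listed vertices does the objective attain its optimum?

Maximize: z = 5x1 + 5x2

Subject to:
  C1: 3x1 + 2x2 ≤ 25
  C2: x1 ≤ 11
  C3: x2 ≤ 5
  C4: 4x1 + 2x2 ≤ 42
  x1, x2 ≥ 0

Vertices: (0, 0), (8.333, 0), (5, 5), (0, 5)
Evaluating z = 5x1 + 5x2 at each vertex:
  (0, 0): z = 0
  (8.333, 0): z = 41.67
  (5, 5): z = 50
  (0, 5): z = 25

The largest value is z = 50, attained at (5, 5).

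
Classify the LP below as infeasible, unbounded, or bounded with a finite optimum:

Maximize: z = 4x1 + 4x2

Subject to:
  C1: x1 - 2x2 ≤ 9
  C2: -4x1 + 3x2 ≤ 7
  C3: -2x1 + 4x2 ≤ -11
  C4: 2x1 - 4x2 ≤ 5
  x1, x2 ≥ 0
C4 requires 2x1 - 4x2 ≤ 5, while C3 (-2x1 + 4x2 ≤ -11) is equivalent to 2x1 - 4x2 ≥ 11. Together they would need 11 ≤ 2x1 - 4x2 ≤ 5, which is impossible since 11 > 5. No point satisfies all constraints.

Infeasible — the constraint set is empty.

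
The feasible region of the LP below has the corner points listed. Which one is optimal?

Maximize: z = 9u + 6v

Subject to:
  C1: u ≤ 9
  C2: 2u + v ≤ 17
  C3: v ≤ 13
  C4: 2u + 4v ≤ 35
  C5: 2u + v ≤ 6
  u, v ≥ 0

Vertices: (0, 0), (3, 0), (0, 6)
Evaluating z = 9u + 6v at each vertex:
  (0, 0): z = 0
  (3, 0): z = 27
  (0, 6): z = 36

The largest value is z = 36, attained at (0, 6).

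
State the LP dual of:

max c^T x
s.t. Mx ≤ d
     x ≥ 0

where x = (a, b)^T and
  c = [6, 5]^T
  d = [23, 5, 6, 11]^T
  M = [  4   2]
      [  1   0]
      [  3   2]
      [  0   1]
Minimize: z = 23y1 + 5y2 + 6y3 + 11y4

Subject to:
  C1: -4y1 - y2 - 3y3 ≤ -6
  C2: -2y1 - 2y3 - y4 ≤ -5
  y1, y2, y3, y4 ≥ 0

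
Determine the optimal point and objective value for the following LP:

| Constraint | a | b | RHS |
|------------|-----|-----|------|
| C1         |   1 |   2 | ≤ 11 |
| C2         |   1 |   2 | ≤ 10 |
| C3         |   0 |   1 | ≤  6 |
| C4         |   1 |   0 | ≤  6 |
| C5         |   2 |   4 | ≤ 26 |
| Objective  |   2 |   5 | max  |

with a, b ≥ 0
a = 0, b = 5, z = 25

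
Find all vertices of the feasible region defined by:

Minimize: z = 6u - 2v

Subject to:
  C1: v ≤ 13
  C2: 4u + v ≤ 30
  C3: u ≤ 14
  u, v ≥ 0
Each vertex is the intersection of two constraint boundaries that also satisfies all remaining constraints:
  u = 0 and v = 0 → (0, 0)
  4u + v = 30 and v = 0 → (7.5, 0)
  v = 13 and 4u + v = 30 → (4.25, 13)
  v = 13 and u = 0 → (0, 13)

Vertices: (0, 0), (7.5, 0), (4.25, 13), (0, 13)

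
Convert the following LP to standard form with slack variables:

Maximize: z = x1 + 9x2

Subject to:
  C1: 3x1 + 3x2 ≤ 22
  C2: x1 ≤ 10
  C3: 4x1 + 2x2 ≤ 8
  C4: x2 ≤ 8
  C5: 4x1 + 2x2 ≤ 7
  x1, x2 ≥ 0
max z = x1 + 9x2

s.t.
  3x1 + 3x2 + s1 = 22
  x1 + s2 = 10
  4x1 + 2x2 + s3 = 8
  x2 + s4 = 8
  4x1 + 2x2 + s5 = 7
  x1, x2, s1, s2, s3, s4, s5 ≥ 0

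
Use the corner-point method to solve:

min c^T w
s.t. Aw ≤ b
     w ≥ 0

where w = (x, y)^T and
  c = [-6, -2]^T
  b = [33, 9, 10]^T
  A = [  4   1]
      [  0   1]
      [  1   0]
Each vertex is the intersection of two constraint boundaries that also satisfies all remaining constraints:
  x = 0 and y = 0 → (0, 0)
  4x + y = 33 and y = 0 → (8.25, 0)
  4x + y = 33 and y = 9 → (6, 9)
  y = 9 and x = 0 → (0, 9)

Evaluating z = -6x - 2y at each vertex:
  (0, 0): z = 0
  (8.25, 0): z = -49.5
  (6, 9): z = -54
  (0, 9): z = -18

The minimum is at (6, 9) with z = -54.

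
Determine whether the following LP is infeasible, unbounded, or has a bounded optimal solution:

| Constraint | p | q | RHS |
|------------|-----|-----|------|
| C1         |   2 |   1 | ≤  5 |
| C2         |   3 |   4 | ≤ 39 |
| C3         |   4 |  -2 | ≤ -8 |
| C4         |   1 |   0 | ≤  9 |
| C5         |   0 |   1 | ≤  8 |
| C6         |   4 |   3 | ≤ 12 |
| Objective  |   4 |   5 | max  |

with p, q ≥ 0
The point (0, 4) satisfies every constraint, so the LP is feasible; the constraints give p ≤ 9 and q ≤ 8, which with p, q ≥ 0 keep the feasible region inside a bounded box. A feasible, bounded LP attains a finite optimum at a vertex.

Feasible with finite optimum z* = 20 at (0, 4).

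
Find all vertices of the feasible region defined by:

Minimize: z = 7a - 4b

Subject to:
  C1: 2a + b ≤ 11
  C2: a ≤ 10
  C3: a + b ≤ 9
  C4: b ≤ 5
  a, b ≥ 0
Each vertex is the intersection of two constraint boundaries that also satisfies all remaining constraints:
  a = 0 and b = 0 → (0, 0)
  2a + b = 11 and b = 0 → (5.5, 0)
  2a + b = 11 and b = 5 → (3, 5)
  b = 5 and a = 0 → (0, 5)

Vertices: (0, 0), (5.5, 0), (3, 5), (0, 5)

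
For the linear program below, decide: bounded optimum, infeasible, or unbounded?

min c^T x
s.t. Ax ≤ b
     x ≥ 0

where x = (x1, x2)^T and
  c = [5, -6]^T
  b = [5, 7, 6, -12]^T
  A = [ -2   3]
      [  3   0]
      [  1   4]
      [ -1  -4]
One constraint requires x1 + 4x2 ≤ 6, while the constraint -x1 - 4x2 ≤ -12 is equivalent to x1 + 4x2 ≥ 12. Together they would need 12 ≤ x1 + 4x2 ≤ 6, which is impossible since 12 > 6. No point satisfies all constraints.

Infeasible: no point satisfies all constraints simultaneously.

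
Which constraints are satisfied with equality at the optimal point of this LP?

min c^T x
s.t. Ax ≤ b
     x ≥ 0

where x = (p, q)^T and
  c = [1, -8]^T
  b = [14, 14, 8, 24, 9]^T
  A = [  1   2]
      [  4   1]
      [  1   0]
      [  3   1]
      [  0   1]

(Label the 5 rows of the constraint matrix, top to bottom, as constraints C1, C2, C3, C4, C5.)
Optimal: p = 0, q = 7
Slack at optimum:
  C1: slack = 0 (binding)
  C2: slack = 7
  C3: slack = 8
  C4: slack = 17
  C5: slack = 2
  p ≥ 0: p = 0 (binding)
  q ≥ 0: q = 7
Binding constraints: C1, p ≥ 0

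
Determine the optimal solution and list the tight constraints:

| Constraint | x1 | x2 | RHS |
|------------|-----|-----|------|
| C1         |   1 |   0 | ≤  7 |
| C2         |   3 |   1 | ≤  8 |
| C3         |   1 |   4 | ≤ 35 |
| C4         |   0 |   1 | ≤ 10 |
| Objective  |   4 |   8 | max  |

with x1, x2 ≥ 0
Optimal: x1 = 0, x2 = 8
Slack at optimum:
  C1: slack = 7
  C2: slack = 0 (binding)
  C3: slack = 3
  C4: slack = 2
  x1 ≥ 0: x1 = 0 (binding)
  x2 ≥ 0: x2 = 8
Binding constraints: C2, x1 ≥ 0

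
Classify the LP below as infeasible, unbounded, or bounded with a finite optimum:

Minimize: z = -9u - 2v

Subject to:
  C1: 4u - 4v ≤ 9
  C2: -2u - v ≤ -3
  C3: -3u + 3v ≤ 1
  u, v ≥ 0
Feasible point: (1, 1) satisfies every constraint, so the LP is feasible.
Direction d = (1, 1): for each constraint row a, a·d ≤ 0 —
  (4)(1) + (-4)(1) = 0 ≤ 0
  (-2)(1) + (-1)(1) = -3 ≤ 0
  (-3)(1) + (3)(1) = 0 ≤ 0
and d ≥ 0, so (1, 1) + t·d stays feasible for every t ≥ 0. Along this ray z = -9u - 2v changes by -11 per unit t, so z → −∞.

Unbounded — the objective can decrease without bound over the feasible region.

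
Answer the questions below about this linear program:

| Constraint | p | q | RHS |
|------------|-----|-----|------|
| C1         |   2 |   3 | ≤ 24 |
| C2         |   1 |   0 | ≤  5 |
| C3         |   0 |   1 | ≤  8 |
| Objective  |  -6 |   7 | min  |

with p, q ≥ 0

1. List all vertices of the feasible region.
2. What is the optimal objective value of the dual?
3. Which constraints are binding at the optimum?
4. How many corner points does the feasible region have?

1. (0, 0), (5, 0), (5, 4.667), (0, 8)
2. -30 (by strong duality, equal to the primal optimum)
3. C2, q ≥ 0
4. 4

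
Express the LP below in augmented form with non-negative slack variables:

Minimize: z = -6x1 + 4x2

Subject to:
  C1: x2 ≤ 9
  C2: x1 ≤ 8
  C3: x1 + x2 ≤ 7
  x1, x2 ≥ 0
min z = -6x1 + 4x2

s.t.
  x2 + s1 = 9
  x1 + s2 = 8
  x1 + x2 + s3 = 7
  x1, x2, s1, s2, s3 ≥ 0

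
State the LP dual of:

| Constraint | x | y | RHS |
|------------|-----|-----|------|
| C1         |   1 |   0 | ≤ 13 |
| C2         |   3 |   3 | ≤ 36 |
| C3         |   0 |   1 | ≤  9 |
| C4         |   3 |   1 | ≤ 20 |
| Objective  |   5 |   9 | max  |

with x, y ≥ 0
Minimize: z = 13y1 + 36y2 + 9y3 + 20y4

Subject to:
  C1: -y1 - 3y2 - 3y4 ≤ -5
  C2: -3y2 - y3 - y4 ≤ -9
  y1, y2, y3, y4 ≥ 0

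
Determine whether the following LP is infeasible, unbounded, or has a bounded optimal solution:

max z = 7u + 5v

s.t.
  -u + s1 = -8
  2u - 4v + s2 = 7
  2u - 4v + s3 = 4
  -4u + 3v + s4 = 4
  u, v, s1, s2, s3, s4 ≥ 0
Feasible point: (8, 3) satisfies every constraint, so the LP is feasible.
Direction d = (1, 1): for each constraint row a, a·d ≤ 0 —
  (-1)(1) + (0)(1) = -1 ≤ 0
  (2)(1) + (-4)(1) = -2 ≤ 0
  (2)(1) + (-4)(1) = -2 ≤ 0
  (-4)(1) + (3)(1) = -1 ≤ 0
and d ≥ 0, so (8, 3) + t·d stays feasible for every t ≥ 0. Along this ray z = 7u + 5v changes by 12 per unit t, so z → +∞.

Unbounded: there is a feasible ray along which z → +∞.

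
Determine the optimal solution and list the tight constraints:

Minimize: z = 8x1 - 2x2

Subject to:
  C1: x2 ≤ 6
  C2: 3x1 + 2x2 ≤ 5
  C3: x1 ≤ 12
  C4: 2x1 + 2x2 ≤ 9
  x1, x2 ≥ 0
Optimal: x1 = 0, x2 = 2.5
Binding: C2, x1 ≥ 0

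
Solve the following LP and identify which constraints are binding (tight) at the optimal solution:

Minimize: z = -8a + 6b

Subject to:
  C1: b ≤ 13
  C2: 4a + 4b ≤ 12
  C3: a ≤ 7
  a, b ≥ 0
Optimal: a = 3, b = 0
Binding: C2, b ≥ 0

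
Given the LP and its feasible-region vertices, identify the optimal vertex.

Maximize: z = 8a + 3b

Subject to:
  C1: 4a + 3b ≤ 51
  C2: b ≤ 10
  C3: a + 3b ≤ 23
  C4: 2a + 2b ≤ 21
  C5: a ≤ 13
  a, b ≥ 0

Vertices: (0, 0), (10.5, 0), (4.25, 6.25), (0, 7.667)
(10.5, 0) with z = 84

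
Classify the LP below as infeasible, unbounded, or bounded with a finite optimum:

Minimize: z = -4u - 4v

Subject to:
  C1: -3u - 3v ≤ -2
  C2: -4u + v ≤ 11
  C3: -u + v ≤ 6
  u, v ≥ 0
Feasible point: (0, 1) satisfies every constraint, so the LP is feasible.
Direction d = (1, 0): for each constraint row a, a·d ≤ 0 —
  (-3)(1) + (-3)(0) = -3 ≤ 0
  (-4)(1) + (1)(0) = -4 ≤ 0
  (-1)(1) + (1)(0) = -1 ≤ 0
and d ≥ 0, so (0, 1) + t·d stays feasible for every t ≥ 0. Along this ray z = -4u - 4v changes by -4 per unit t, so z → −∞.

Unbounded — the objective can decrease without bound over the feasible region.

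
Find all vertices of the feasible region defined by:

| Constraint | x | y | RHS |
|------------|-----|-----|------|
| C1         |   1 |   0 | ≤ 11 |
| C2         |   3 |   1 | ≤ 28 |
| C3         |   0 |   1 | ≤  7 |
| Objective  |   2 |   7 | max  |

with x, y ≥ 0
Each vertex is the intersection of two constraint boundaries that also satisfies all remaining constraints:
  x = 0 and y = 0 → (0, 0)
  3x + y = 28 and y = 0 → (9.333, 0)
  3x + y = 28 and y = 7 → (7, 7)
  y = 7 and x = 0 → (0, 7)

Vertices: (0, 0), (9.333, 0), (7, 7), (0, 7)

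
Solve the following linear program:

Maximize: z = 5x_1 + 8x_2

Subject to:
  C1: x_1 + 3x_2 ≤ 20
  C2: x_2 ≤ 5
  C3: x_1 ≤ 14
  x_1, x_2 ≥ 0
Each vertex is the intersection of two constraint boundaries that also satisfies all remaining constraints:
  x_1 = 0 and x_2 = 0 → (0, 0)
  x_1 = 14 and x_2 = 0 → (14, 0)
  x_1 + 3x_2 = 20 and x_1 = 14 → (14, 2)
  x_1 + 3x_2 = 20 and x_2 = 5 → (5, 5)
  x_2 = 5 and x_1 = 0 → (0, 5)

Evaluating z = 5x_1 + 8x_2 at each vertex:
  (0, 0): z = 0
  (14, 0): z = 70
  (14, 2): z = 86
  (5, 5): z = 65
  (0, 5): z = 40

The maximum is at (14, 2) with z = 86.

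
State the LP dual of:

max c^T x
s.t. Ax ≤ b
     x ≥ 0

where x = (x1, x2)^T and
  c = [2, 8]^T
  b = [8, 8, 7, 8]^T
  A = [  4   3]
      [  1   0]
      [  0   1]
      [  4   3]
Minimize: z = 8y1 + 8y2 + 7y3 + 8y4

Subject to:
  C1: -4y1 - y2 - 4y4 ≤ -2
  C2: -3y1 - y3 - 3y4 ≤ -8
  y1, y2, y3, y4 ≥ 0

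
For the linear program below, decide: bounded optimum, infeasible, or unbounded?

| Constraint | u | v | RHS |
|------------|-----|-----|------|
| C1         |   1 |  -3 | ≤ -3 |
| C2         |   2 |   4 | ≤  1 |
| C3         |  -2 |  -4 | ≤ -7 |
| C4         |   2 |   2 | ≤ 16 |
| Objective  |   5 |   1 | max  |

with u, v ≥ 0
C2 requires 2u + 4v ≤ 1, while C3 (-2u - 4v ≤ -7) is equivalent to 2u + 4v ≥ 7. Together they would need 7 ≤ 2u + 4v ≤ 1, which is impossible since 7 > 1. No point satisfies all constraints.

Infeasible: no point satisfies all constraints simultaneously.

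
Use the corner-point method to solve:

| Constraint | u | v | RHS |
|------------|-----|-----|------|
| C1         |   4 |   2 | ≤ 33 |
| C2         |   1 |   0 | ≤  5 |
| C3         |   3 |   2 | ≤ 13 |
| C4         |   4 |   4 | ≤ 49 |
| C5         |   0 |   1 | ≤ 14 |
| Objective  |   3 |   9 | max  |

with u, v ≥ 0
u = 0, v = 6.5, z = 58.5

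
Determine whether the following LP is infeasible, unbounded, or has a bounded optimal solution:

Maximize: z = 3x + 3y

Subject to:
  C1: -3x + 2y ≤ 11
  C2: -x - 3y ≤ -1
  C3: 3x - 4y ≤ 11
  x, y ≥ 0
Feasible point: (0, 1) satisfies every constraint, so the LP is feasible.
Direction d = (1, 1): for each constraint row a, a·d ≤ 0 —
  (-3)(1) + (2)(1) = -1 ≤ 0
  (-1)(1) + (-3)(1) = -4 ≤ 0
  (3)(1) + (-4)(1) = -1 ≤ 0
and d ≥ 0, so (0, 1) + t·d stays feasible for every t ≥ 0. Along this ray z = 3x + 3y changes by 6 per unit t, so z → +∞.

Unbounded: there is a feasible ray along which z → +∞.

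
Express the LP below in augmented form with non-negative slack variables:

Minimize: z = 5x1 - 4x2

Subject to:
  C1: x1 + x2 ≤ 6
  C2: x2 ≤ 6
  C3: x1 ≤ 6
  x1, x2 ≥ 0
min z = 5x1 - 4x2

s.t.
  x1 + x2 + s1 = 6
  x2 + s2 = 6
  x1 + s3 = 6
  x1, x2, s1, s2, s3 ≥ 0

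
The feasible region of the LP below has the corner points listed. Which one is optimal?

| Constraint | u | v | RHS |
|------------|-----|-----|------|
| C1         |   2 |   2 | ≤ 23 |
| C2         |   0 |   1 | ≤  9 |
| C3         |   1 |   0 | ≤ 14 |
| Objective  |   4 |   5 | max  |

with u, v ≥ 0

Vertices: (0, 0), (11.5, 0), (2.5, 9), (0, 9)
Evaluating z = 4u + 5v at each vertex:
  (0, 0): z = 0
  (11.5, 0): z = 46
  (2.5, 9): z = 55
  (0, 9): z = 45

The largest value is z = 55, attained at (2.5, 9).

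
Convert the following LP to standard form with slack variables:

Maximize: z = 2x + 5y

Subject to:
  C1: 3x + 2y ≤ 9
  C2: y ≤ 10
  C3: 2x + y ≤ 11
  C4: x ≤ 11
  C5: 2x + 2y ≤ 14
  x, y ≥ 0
max z = 2x + 5y

s.t.
  3x + 2y + s1 = 9
  y + s2 = 10
  2x + y + s3 = 11
  x + s4 = 11
  2x + 2y + s5 = 14
  x, y, s1, s2, s3, s4, s5 ≥ 0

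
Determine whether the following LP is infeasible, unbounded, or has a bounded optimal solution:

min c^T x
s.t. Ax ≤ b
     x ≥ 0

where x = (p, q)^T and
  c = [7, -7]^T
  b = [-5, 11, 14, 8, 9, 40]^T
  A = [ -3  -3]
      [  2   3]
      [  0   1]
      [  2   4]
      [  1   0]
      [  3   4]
The point (0, 2) satisfies every constraint, so the LP is feasible; the constraints give p ≤ 9 and q ≤ 14, which with p, q ≥ 0 keep the feasible region inside a bounded box. A feasible, bounded LP attains a finite optimum at a vertex.

Evaluating z = 7p - 7q at each vertex:
  (1.667, 0): z = 11.67
  (4, 0): z = 28
  (0, 2): z = -14
  (0, 1.667): z = -11.67

Bounded optimum: z* = -14 at (0, 2).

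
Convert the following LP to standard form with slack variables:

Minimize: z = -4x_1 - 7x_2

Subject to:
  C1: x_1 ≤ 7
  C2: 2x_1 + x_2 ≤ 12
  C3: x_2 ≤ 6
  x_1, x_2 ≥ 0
min z = -4x_1 - 7x_2

s.t.
  x_1 + s1 = 7
  2x_1 + x_2 + s2 = 12
  x_2 + s3 = 6
  x_1, x_2, s1, s2, s3 ≥ 0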